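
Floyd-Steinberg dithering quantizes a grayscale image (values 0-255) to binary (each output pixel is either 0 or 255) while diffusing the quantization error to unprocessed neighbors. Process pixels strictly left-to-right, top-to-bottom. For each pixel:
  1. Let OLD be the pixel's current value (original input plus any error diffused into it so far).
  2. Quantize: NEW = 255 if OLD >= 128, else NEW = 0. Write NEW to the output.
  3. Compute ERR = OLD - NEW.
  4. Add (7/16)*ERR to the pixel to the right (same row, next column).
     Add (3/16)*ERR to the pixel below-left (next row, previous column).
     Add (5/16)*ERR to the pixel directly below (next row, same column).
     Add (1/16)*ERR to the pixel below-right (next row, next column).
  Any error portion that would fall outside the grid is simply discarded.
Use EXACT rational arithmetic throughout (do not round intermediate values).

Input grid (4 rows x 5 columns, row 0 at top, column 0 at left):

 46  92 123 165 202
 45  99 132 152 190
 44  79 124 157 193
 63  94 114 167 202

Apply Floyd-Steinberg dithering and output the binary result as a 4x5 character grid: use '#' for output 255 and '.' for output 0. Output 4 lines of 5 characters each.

Answer: ..###
.#..#
..###
.#..#

Derivation:
(0,0): OLD=46 → NEW=0, ERR=46
(0,1): OLD=897/8 → NEW=0, ERR=897/8
(0,2): OLD=22023/128 → NEW=255, ERR=-10617/128
(0,3): OLD=263601/2048 → NEW=255, ERR=-258639/2048
(0,4): OLD=4808663/32768 → NEW=255, ERR=-3547177/32768
(1,0): OLD=10291/128 → NEW=0, ERR=10291/128
(1,1): OLD=160293/1024 → NEW=255, ERR=-100827/1024
(1,2): OLD=1518153/32768 → NEW=0, ERR=1518153/32768
(1,3): OLD=14067061/131072 → NEW=0, ERR=14067061/131072
(1,4): OLD=409431871/2097152 → NEW=255, ERR=-125341889/2097152
(2,0): OLD=830055/16384 → NEW=0, ERR=830055/16384
(2,1): OLD=44096157/524288 → NEW=0, ERR=44096157/524288
(2,2): OLD=1587494039/8388608 → NEW=255, ERR=-551601001/8388608
(2,3): OLD=20596980309/134217728 → NEW=255, ERR=-13628540331/134217728
(2,4): OLD=293359827731/2147483648 → NEW=255, ERR=-254248502509/2147483648
(3,0): OLD=793579575/8388608 → NEW=0, ERR=793579575/8388608
(3,1): OLD=10234700587/67108864 → NEW=255, ERR=-6878059733/67108864
(3,2): OLD=74795214729/2147483648 → NEW=0, ERR=74795214729/2147483648
(3,3): OLD=533425527537/4294967296 → NEW=0, ERR=533425527537/4294967296
(3,4): OLD=14636714677749/68719476736 → NEW=255, ERR=-2886751889931/68719476736
Row 0: ..###
Row 1: .#..#
Row 2: ..###
Row 3: .#..#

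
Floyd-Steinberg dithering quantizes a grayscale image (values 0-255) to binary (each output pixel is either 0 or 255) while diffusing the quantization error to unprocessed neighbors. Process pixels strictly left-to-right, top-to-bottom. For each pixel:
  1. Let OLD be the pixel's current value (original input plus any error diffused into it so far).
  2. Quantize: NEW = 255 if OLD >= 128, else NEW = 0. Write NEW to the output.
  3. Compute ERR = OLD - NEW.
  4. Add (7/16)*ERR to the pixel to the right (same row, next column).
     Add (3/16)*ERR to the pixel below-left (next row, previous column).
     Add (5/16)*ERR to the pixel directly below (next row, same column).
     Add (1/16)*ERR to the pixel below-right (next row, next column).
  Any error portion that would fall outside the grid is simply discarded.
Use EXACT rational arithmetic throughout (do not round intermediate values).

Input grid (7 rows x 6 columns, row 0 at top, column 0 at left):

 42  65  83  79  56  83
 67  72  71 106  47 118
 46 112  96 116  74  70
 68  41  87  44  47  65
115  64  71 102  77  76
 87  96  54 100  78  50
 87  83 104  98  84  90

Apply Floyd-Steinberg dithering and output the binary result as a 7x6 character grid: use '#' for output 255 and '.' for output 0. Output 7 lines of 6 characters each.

(0,0): OLD=42 → NEW=0, ERR=42
(0,1): OLD=667/8 → NEW=0, ERR=667/8
(0,2): OLD=15293/128 → NEW=0, ERR=15293/128
(0,3): OLD=268843/2048 → NEW=255, ERR=-253397/2048
(0,4): OLD=61229/32768 → NEW=0, ERR=61229/32768
(0,5): OLD=43944507/524288 → NEW=0, ERR=43944507/524288
(1,0): OLD=12257/128 → NEW=0, ERR=12257/128
(1,1): OLD=168935/1024 → NEW=255, ERR=-92185/1024
(1,2): OLD=1669939/32768 → NEW=0, ERR=1669939/32768
(1,3): OLD=12772759/131072 → NEW=0, ERR=12772759/131072
(1,4): OLD=823764037/8388608 → NEW=0, ERR=823764037/8388608
(1,5): OLD=25135275347/134217728 → NEW=255, ERR=-9090245293/134217728
(2,0): OLD=967389/16384 → NEW=0, ERR=967389/16384
(2,1): OLD=65661711/524288 → NEW=0, ERR=65661711/524288
(2,2): OLD=1504607853/8388608 → NEW=255, ERR=-634487187/8388608
(2,3): OLD=9056962757/67108864 → NEW=255, ERR=-8055797563/67108864
(2,4): OLD=97842316367/2147483648 → NEW=0, ERR=97842316367/2147483648
(2,5): OLD=2573741870361/34359738368 → NEW=0, ERR=2573741870361/34359738368
(3,0): OLD=922192717/8388608 → NEW=0, ERR=922192717/8388608
(3,1): OLD=7901527177/67108864 → NEW=0, ERR=7901527177/67108864
(3,2): OLD=53792023883/536870912 → NEW=0, ERR=53792023883/536870912
(3,3): OLD=1860175776065/34359738368 → NEW=0, ERR=1860175776065/34359738368
(3,4): OLD=25141898126689/274877906944 → NEW=0, ERR=25141898126689/274877906944
(3,5): OLD=577339801417999/4398046511104 → NEW=255, ERR=-544162058913521/4398046511104
(4,0): OLD=184072599971/1073741824 → NEW=255, ERR=-89731565149/1073741824
(4,1): OLD=1544305656967/17179869184 → NEW=0, ERR=1544305656967/17179869184
(4,2): OLD=87492498868965/549755813888 → NEW=255, ERR=-52695233672475/549755813888
(4,3): OLD=883083335859417/8796093022208 → NEW=0, ERR=883083335859417/8796093022208
(4,4): OLD=18252306299837929/140737488355328 → NEW=255, ERR=-17635753230770711/140737488355328
(4,5): OLD=-26506764360614721/2251799813685248 → NEW=0, ERR=-26506764360614721/2251799813685248
(5,0): OLD=21368769663109/274877906944 → NEW=0, ERR=21368769663109/274877906944
(5,1): OLD=1186648348156501/8796093022208 → NEW=255, ERR=-1056355372506539/8796093022208
(5,2): OLD=-285173713105353/70368744177664 → NEW=0, ERR=-285173713105353/70368744177664
(5,3): OLD=225436976741337485/2251799813685248 → NEW=0, ERR=225436976741337485/2251799813685248
(5,4): OLD=390499223388132701/4503599627370496 → NEW=0, ERR=390499223388132701/4503599627370496
(5,5): OLD=5506962518622515745/72057594037927936 → NEW=0, ERR=5506962518622515745/72057594037927936
(6,0): OLD=12494098515491359/140737488355328 → NEW=0, ERR=12494098515491359/140737488355328
(6,1): OLD=199079412132671667/2251799813685248 → NEW=0, ERR=199079412132671667/2251799813685248
(6,2): OLD=1375201733916609083/9007199254740992 → NEW=255, ERR=-921634076042343877/9007199254740992
(6,3): OLD=14487082539015529039/144115188075855872 → NEW=0, ERR=14487082539015529039/144115188075855872
(6,4): OLD=405050007912340920911/2305843009213693952 → NEW=255, ERR=-182939959437151036849/2305843009213693952
(6,5): OLD=3120883822561988495049/36893488147419103232 → NEW=0, ERR=3120883822561988495049/36893488147419103232
Row 0: ...#..
Row 1: .#...#
Row 2: ..##..
Row 3: .....#
Row 4: #.#.#.
Row 5: .#....
Row 6: ..#.#.

Answer: ...#..
.#...#
..##..
.....#
#.#.#.
.#....
..#.#.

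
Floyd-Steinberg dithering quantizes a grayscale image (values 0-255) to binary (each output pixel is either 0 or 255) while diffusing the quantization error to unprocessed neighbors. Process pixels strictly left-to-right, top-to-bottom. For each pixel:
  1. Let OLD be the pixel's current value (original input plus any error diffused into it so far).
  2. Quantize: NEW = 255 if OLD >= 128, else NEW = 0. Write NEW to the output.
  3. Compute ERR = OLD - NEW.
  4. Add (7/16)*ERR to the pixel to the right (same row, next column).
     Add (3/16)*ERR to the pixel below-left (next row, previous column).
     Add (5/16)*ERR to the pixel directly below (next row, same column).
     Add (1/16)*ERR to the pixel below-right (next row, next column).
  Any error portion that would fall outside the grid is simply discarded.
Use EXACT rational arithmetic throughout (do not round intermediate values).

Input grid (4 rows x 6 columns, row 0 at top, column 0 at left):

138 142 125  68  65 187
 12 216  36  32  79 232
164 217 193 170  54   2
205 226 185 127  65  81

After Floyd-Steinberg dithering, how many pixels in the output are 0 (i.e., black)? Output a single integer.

Answer: 12

Derivation:
(0,0): OLD=138 → NEW=255, ERR=-117
(0,1): OLD=1453/16 → NEW=0, ERR=1453/16
(0,2): OLD=42171/256 → NEW=255, ERR=-23109/256
(0,3): OLD=116765/4096 → NEW=0, ERR=116765/4096
(0,4): OLD=5077195/65536 → NEW=0, ERR=5077195/65536
(0,5): OLD=231624077/1048576 → NEW=255, ERR=-35762803/1048576
(1,0): OLD=-1929/256 → NEW=0, ERR=-1929/256
(1,1): OLD=444097/2048 → NEW=255, ERR=-78143/2048
(1,2): OLD=138837/65536 → NEW=0, ERR=138837/65536
(1,3): OLD=13295793/262144 → NEW=0, ERR=13295793/262144
(1,4): OLD=2026461299/16777216 → NEW=0, ERR=2026461299/16777216
(1,5): OLD=74900992565/268435456 → NEW=255, ERR=6449951285/268435456
(2,0): OLD=5062363/32768 → NEW=255, ERR=-3293477/32768
(2,1): OLD=168852121/1048576 → NEW=255, ERR=-98534759/1048576
(2,2): OLD=2678906635/16777216 → NEW=255, ERR=-1599283445/16777216
(2,3): OLD=22404311667/134217728 → NEW=255, ERR=-11821208973/134217728
(2,4): OLD=261512958169/4294967296 → NEW=0, ERR=261512958169/4294967296
(2,5): OLD=3002799855999/68719476736 → NEW=0, ERR=3002799855999/68719476736
(3,0): OLD=2616768683/16777216 → NEW=255, ERR=-1661421397/16777216
(3,1): OLD=17334785999/134217728 → NEW=255, ERR=-16890734641/134217728
(3,2): OLD=83500959261/1073741824 → NEW=0, ERR=83500959261/1073741824
(3,3): OLD=9549129281687/68719476736 → NEW=255, ERR=-7974337285993/68719476736
(3,4): OLD=19762436015415/549755813888 → NEW=0, ERR=19762436015415/549755813888
(3,5): OLD=1004406239792345/8796093022208 → NEW=0, ERR=1004406239792345/8796093022208
Output grid:
  Row 0: #.#..#  (3 black, running=3)
  Row 1: .#...#  (4 black, running=7)
  Row 2: ####..  (2 black, running=9)
  Row 3: ##.#..  (3 black, running=12)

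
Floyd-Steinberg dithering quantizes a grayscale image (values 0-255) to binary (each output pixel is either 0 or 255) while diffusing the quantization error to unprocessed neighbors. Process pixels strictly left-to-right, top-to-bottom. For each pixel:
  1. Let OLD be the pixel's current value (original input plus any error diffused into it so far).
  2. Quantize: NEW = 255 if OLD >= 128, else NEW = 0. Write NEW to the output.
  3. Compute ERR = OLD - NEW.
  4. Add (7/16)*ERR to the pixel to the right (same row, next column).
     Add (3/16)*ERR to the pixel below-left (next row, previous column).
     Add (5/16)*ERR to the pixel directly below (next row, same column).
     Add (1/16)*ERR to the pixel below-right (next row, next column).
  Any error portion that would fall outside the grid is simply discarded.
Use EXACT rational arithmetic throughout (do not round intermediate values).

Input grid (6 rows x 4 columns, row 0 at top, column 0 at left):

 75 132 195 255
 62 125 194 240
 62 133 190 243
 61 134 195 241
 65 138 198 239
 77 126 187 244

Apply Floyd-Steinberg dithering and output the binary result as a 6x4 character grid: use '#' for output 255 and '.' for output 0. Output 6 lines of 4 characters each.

Answer: .###
..##
.###
.#.#
.###
..##

Derivation:
(0,0): OLD=75 → NEW=0, ERR=75
(0,1): OLD=2637/16 → NEW=255, ERR=-1443/16
(0,2): OLD=39819/256 → NEW=255, ERR=-25461/256
(0,3): OLD=866253/4096 → NEW=255, ERR=-178227/4096
(1,0): OLD=17543/256 → NEW=0, ERR=17543/256
(1,1): OLD=231089/2048 → NEW=0, ERR=231089/2048
(1,2): OLD=13008261/65536 → NEW=255, ERR=-3703419/65536
(1,3): OLD=204958131/1048576 → NEW=255, ERR=-62428749/1048576
(2,0): OLD=3426603/32768 → NEW=0, ERR=3426603/32768
(2,1): OLD=217788041/1048576 → NEW=255, ERR=-49598839/1048576
(2,2): OLD=309404621/2097152 → NEW=255, ERR=-225369139/2097152
(2,3): OLD=5833346105/33554432 → NEW=255, ERR=-2723034055/33554432
(3,0): OLD=1422870139/16777216 → NEW=0, ERR=1422870139/16777216
(3,1): OLD=38308096357/268435456 → NEW=255, ERR=-30142944923/268435456
(3,2): OLD=404231639195/4294967296 → NEW=0, ERR=404231639195/4294967296
(3,3): OLD=17186717575869/68719476736 → NEW=255, ERR=-336748991811/68719476736
(4,0): OLD=302573650591/4294967296 → NEW=0, ERR=302573650591/4294967296
(4,1): OLD=5383408711517/34359738368 → NEW=255, ERR=-3378324572323/34359738368
(4,2): OLD=194018448547005/1099511627776 → NEW=255, ERR=-86357016535875/1099511627776
(4,3): OLD=3676576729153339/17592186044416 → NEW=255, ERR=-809430712172741/17592186044416
(5,0): OLD=44299169976047/549755813888 → NEW=0, ERR=44299169976047/549755813888
(5,1): OLD=2114659694633065/17592186044416 → NEW=0, ERR=2114659694633065/17592186044416
(5,2): OLD=1761621339590829/8796093022208 → NEW=255, ERR=-481382381072211/8796093022208
(5,3): OLD=56511675156951405/281474976710656 → NEW=255, ERR=-15264443904265875/281474976710656
Row 0: .###
Row 1: ..##
Row 2: .###
Row 3: .#.#
Row 4: .###
Row 5: ..##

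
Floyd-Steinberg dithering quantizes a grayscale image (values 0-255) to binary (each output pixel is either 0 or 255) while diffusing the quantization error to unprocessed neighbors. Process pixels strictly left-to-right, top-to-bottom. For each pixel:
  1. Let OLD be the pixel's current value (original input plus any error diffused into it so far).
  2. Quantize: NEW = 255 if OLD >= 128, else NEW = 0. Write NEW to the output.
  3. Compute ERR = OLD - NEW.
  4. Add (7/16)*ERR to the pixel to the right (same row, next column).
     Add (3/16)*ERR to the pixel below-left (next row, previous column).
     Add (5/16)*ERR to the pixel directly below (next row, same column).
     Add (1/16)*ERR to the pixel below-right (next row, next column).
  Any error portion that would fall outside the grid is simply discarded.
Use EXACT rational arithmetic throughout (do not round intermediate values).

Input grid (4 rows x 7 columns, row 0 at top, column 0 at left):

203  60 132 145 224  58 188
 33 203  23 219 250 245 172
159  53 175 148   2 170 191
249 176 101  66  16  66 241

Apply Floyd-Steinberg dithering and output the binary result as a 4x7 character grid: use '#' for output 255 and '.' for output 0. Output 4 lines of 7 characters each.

(0,0): OLD=203 → NEW=255, ERR=-52
(0,1): OLD=149/4 → NEW=0, ERR=149/4
(0,2): OLD=9491/64 → NEW=255, ERR=-6829/64
(0,3): OLD=100677/1024 → NEW=0, ERR=100677/1024
(0,4): OLD=4374755/16384 → NEW=255, ERR=196835/16384
(0,5): OLD=16582197/262144 → NEW=0, ERR=16582197/262144
(0,6): OLD=904604531/4194304 → NEW=255, ERR=-164942989/4194304
(1,0): OLD=1519/64 → NEW=0, ERR=1519/64
(1,1): OLD=103305/512 → NEW=255, ERR=-27255/512
(1,2): OLD=-210883/16384 → NEW=0, ERR=-210883/16384
(1,3): OLD=15707449/65536 → NEW=255, ERR=-1004231/65536
(1,4): OLD=1111724235/4194304 → NEW=255, ERR=42176715/4194304
(1,5): OLD=8809522619/33554432 → NEW=255, ERR=253142459/33554432
(1,6): OLD=89638595733/536870912 → NEW=255, ERR=-47263486827/536870912
(2,0): OLD=1281523/8192 → NEW=255, ERR=-807437/8192
(2,1): OLD=-2015071/262144 → NEW=0, ERR=-2015071/262144
(2,2): OLD=677021731/4194304 → NEW=255, ERR=-392525789/4194304
(2,3): OLD=3467810763/33554432 → NEW=0, ERR=3467810763/33554432
(2,4): OLD=13640373435/268435456 → NEW=0, ERR=13640373435/268435456
(2,5): OLD=1535113664489/8589934592 → NEW=255, ERR=-655319656471/8589934592
(2,6): OLD=17947328041199/137438953472 → NEW=255, ERR=-17099605094161/137438953472
(3,0): OLD=909146563/4194304 → NEW=255, ERR=-160400957/4194304
(3,1): OLD=4468081287/33554432 → NEW=255, ERR=-4088298873/33554432
(3,2): OLD=10025170821/268435456 → NEW=0, ERR=10025170821/268435456
(3,3): OLD=127038984403/1073741824 → NEW=0, ERR=127038984403/1073741824
(3,4): OLD=10417466717635/137438953472 → NEW=0, ERR=10417466717635/137438953472
(3,5): OLD=60658642644217/1099511627776 → NEW=0, ERR=60658642644217/1099511627776
(3,6): OLD=3896462215419047/17592186044416 → NEW=255, ERR=-589545225907033/17592186044416
Row 0: #.#.#.#
Row 1: .#.####
Row 2: #.#..##
Row 3: ##....#

Answer: #.#.#.#
.#.####
#.#..##
##....#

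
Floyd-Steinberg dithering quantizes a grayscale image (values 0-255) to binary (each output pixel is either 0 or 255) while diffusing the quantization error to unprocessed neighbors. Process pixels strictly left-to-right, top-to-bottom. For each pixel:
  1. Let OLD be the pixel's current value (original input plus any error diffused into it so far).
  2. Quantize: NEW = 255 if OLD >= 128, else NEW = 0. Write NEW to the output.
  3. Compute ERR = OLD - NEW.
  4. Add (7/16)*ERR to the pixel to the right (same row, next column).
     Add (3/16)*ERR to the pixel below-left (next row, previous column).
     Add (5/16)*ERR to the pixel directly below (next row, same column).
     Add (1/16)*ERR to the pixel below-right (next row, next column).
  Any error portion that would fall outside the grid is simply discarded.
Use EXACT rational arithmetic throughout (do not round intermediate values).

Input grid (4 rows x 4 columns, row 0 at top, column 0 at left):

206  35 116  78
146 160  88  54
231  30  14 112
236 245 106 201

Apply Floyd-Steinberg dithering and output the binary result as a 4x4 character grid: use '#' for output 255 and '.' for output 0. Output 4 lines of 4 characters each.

Answer: #..#
##..
#..#
##.#

Derivation:
(0,0): OLD=206 → NEW=255, ERR=-49
(0,1): OLD=217/16 → NEW=0, ERR=217/16
(0,2): OLD=31215/256 → NEW=0, ERR=31215/256
(0,3): OLD=537993/4096 → NEW=255, ERR=-506487/4096
(1,0): OLD=34107/256 → NEW=255, ERR=-31173/256
(1,1): OLD=267805/2048 → NEW=255, ERR=-254435/2048
(1,2): OLD=3238369/65536 → NEW=0, ERR=3238369/65536
(1,3): OLD=46763767/1048576 → NEW=0, ERR=46763767/1048576
(2,0): OLD=5559183/32768 → NEW=255, ERR=-2796657/32768
(2,1): OLD=-46670699/1048576 → NEW=0, ERR=-46670699/1048576
(2,2): OLD=22159529/2097152 → NEW=0, ERR=22159529/2097152
(2,3): OLD=4484478565/33554432 → NEW=255, ERR=-4071901595/33554432
(3,0): OLD=3371945759/16777216 → NEW=255, ERR=-906244321/16777216
(3,1): OLD=54789260865/268435456 → NEW=255, ERR=-13661780415/268435456
(3,2): OLD=264142831807/4294967296 → NEW=0, ERR=264142831807/4294967296
(3,3): OLD=13100980341177/68719476736 → NEW=255, ERR=-4422486226503/68719476736
Row 0: #..#
Row 1: ##..
Row 2: #..#
Row 3: ##.#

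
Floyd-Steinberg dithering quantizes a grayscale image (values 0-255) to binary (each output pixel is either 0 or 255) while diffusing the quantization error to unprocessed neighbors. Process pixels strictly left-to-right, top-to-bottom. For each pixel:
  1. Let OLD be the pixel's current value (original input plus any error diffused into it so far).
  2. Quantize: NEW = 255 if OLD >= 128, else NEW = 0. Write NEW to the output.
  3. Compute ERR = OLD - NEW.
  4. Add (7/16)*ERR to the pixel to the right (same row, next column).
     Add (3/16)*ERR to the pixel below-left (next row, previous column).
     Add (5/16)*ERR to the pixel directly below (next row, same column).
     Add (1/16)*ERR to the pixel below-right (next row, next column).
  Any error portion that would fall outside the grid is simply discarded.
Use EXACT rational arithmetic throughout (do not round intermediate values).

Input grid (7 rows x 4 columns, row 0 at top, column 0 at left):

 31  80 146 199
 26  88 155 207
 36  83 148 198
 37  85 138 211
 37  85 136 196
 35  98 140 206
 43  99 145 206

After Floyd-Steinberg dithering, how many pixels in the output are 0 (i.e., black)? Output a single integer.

Answer: 14

Derivation:
(0,0): OLD=31 → NEW=0, ERR=31
(0,1): OLD=1497/16 → NEW=0, ERR=1497/16
(0,2): OLD=47855/256 → NEW=255, ERR=-17425/256
(0,3): OLD=693129/4096 → NEW=255, ERR=-351351/4096
(1,0): OLD=13627/256 → NEW=0, ERR=13627/256
(1,1): OLD=265629/2048 → NEW=255, ERR=-256611/2048
(1,2): OLD=4500705/65536 → NEW=0, ERR=4500705/65536
(1,3): OLD=215991287/1048576 → NEW=255, ERR=-51395593/1048576
(2,0): OLD=954895/32768 → NEW=0, ERR=954895/32768
(2,1): OLD=76333205/1048576 → NEW=0, ERR=76333205/1048576
(2,2): OLD=386480649/2097152 → NEW=255, ERR=-148293111/2097152
(2,3): OLD=5235792389/33554432 → NEW=255, ERR=-3320587771/33554432
(3,0): OLD=1002539807/16777216 → NEW=0, ERR=1002539807/16777216
(3,1): OLD=32871320385/268435456 → NEW=0, ERR=32871320385/268435456
(3,2): OLD=667744332479/4294967296 → NEW=255, ERR=-427472328001/4294967296
(3,3): OLD=9078622830521/68719476736 → NEW=255, ERR=-8444843737159/68719476736
(4,0): OLD=337730935667/4294967296 → NEW=0, ERR=337730935667/4294967296
(4,1): OLD=4904605454809/34359738368 → NEW=255, ERR=-3857127829031/34359738368
(4,2): OLD=44416532338105/1099511627776 → NEW=0, ERR=44416532338105/1099511627776
(4,3): OLD=2973963776131295/17592186044416 → NEW=255, ERR=-1512043665194785/17592186044416
(5,0): OLD=21179307425667/549755813888 → NEW=0, ERR=21179307425667/549755813888
(5,1): OLD=1623112800212213/17592186044416 → NEW=0, ERR=1623112800212213/17592186044416
(5,2): OLD=1494082140124297/8796093022208 → NEW=255, ERR=-748921580538743/8796093022208
(5,3): OLD=40649389266288489/281474976710656 → NEW=255, ERR=-31126729794928791/281474976710656
(6,0): OLD=20361451587301567/281474976710656 → NEW=0, ERR=20361451587301567/281474976710656
(6,1): OLD=657182881907989289/4503599627370496 → NEW=255, ERR=-491235023071487191/4503599627370496
(6,2): OLD=4013900574517702863/72057594037927936 → NEW=0, ERR=4013900574517702863/72057594037927936
(6,3): OLD=219621754245352161961/1152921504606846976 → NEW=255, ERR=-74373229429393816919/1152921504606846976
Output grid:
  Row 0: ..##  (2 black, running=2)
  Row 1: .#.#  (2 black, running=4)
  Row 2: ..##  (2 black, running=6)
  Row 3: ..##  (2 black, running=8)
  Row 4: .#.#  (2 black, running=10)
  Row 5: ..##  (2 black, running=12)
  Row 6: .#.#  (2 black, running=14)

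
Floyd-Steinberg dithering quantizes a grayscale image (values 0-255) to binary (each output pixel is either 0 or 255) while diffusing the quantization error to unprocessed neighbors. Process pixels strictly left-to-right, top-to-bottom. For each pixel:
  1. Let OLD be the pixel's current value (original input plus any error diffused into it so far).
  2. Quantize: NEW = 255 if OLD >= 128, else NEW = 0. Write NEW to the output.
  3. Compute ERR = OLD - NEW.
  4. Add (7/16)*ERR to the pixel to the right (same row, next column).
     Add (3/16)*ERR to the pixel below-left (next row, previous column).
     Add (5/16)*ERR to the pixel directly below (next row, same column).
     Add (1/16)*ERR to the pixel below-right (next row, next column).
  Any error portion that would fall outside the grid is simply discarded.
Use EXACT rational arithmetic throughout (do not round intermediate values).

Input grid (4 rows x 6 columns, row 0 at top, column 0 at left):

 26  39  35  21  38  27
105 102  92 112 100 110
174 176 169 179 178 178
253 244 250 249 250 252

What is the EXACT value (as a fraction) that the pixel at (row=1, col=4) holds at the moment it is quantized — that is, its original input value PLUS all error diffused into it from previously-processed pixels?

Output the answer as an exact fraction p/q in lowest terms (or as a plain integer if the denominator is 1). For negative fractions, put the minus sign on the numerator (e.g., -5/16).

Answer: 823816781/8388608

Derivation:
(0,0): OLD=26 → NEW=0, ERR=26
(0,1): OLD=403/8 → NEW=0, ERR=403/8
(0,2): OLD=7301/128 → NEW=0, ERR=7301/128
(0,3): OLD=94115/2048 → NEW=0, ERR=94115/2048
(0,4): OLD=1903989/32768 → NEW=0, ERR=1903989/32768
(0,5): OLD=27483699/524288 → NEW=0, ERR=27483699/524288
(1,0): OLD=15689/128 → NEW=0, ERR=15689/128
(1,1): OLD=188095/1024 → NEW=255, ERR=-73025/1024
(1,2): OLD=2961899/32768 → NEW=0, ERR=2961899/32768
(1,3): OLD=23640943/131072 → NEW=255, ERR=-9782417/131072
(1,4): OLD=823816781/8388608 → NEW=0, ERR=823816781/8388608
Target (1,4): original=100, with diffused error = 823816781/8388608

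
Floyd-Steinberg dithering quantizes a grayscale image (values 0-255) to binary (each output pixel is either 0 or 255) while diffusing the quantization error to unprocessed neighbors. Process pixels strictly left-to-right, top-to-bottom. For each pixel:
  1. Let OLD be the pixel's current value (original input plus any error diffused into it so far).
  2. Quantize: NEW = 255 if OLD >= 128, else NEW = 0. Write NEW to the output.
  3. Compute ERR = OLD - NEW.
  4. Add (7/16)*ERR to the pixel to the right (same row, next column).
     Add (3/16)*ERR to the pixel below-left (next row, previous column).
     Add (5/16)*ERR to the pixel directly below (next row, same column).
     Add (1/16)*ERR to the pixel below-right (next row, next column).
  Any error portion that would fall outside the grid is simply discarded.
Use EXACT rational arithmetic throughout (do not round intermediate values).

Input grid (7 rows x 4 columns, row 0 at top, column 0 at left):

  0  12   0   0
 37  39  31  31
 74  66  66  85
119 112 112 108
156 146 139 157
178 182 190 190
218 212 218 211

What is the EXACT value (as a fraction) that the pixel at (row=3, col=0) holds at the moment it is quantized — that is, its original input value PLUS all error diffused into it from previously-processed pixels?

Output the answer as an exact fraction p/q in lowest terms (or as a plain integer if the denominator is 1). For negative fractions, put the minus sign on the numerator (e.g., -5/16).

(0,0): OLD=0 → NEW=0, ERR=0
(0,1): OLD=12 → NEW=0, ERR=12
(0,2): OLD=21/4 → NEW=0, ERR=21/4
(0,3): OLD=147/64 → NEW=0, ERR=147/64
(1,0): OLD=157/4 → NEW=0, ERR=157/4
(1,1): OLD=1949/32 → NEW=0, ERR=1949/32
(1,2): OLD=61919/1024 → NEW=0, ERR=61919/1024
(1,3): OLD=958473/16384 → NEW=0, ERR=958473/16384
(2,0): OLD=50015/512 → NEW=0, ERR=50015/512
(2,1): OLD=2319343/16384 → NEW=255, ERR=-1858577/16384
(2,2): OLD=3279573/65536 → NEW=0, ERR=3279573/65536
(2,3): OLD=135218247/1048576 → NEW=255, ERR=-132168633/1048576
(3,0): OLD=33621805/262144 → NEW=255, ERR=-33224915/262144
Target (3,0): original=119, with diffused error = 33621805/262144

Answer: 33621805/262144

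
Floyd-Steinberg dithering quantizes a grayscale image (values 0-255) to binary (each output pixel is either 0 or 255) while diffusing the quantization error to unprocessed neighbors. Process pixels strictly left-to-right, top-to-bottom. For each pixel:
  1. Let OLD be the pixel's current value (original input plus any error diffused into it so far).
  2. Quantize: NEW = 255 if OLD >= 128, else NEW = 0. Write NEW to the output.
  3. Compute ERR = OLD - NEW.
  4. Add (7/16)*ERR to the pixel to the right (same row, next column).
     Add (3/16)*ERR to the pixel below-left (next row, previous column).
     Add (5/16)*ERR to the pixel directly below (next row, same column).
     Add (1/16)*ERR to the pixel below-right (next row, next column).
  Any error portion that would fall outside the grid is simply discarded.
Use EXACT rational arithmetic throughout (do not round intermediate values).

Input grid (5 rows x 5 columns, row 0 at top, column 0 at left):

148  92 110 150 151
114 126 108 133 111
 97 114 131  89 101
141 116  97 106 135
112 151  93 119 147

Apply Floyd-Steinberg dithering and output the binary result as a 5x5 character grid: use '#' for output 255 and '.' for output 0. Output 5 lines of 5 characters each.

Answer: #.#.#
.#.#.
.#..#
#.#.#
.#.#.

Derivation:
(0,0): OLD=148 → NEW=255, ERR=-107
(0,1): OLD=723/16 → NEW=0, ERR=723/16
(0,2): OLD=33221/256 → NEW=255, ERR=-32059/256
(0,3): OLD=389987/4096 → NEW=0, ERR=389987/4096
(0,4): OLD=12625845/65536 → NEW=255, ERR=-4085835/65536
(1,0): OLD=22793/256 → NEW=0, ERR=22793/256
(1,1): OLD=304959/2048 → NEW=255, ERR=-217281/2048
(1,2): OLD=2826283/65536 → NEW=0, ERR=2826283/65536
(1,3): OLD=42494735/262144 → NEW=255, ERR=-24351985/262144
(1,4): OLD=238346317/4194304 → NEW=0, ERR=238346317/4194304
(2,0): OLD=3438373/32768 → NEW=0, ERR=3438373/32768
(2,1): OLD=147223783/1048576 → NEW=255, ERR=-120163097/1048576
(2,2): OLD=1179304565/16777216 → NEW=0, ERR=1179304565/16777216
(2,3): OLD=27936936591/268435456 → NEW=0, ERR=27936936591/268435456
(2,4): OLD=680684641833/4294967296 → NEW=255, ERR=-414532018647/4294967296
(3,0): OLD=2555237845/16777216 → NEW=255, ERR=-1722952235/16777216
(3,1): OLD=7381580081/134217728 → NEW=0, ERR=7381580081/134217728
(3,2): OLD=667347370987/4294967296 → NEW=255, ERR=-427869289493/4294967296
(3,3): OLD=697805043443/8589934592 → NEW=0, ERR=697805043443/8589934592
(3,4): OLD=20187555807263/137438953472 → NEW=255, ERR=-14859377328097/137438953472
(4,0): OLD=193744819419/2147483648 → NEW=0, ERR=193744819419/2147483648
(4,1): OLD=12545437631323/68719476736 → NEW=255, ERR=-4978028936357/68719476736
(4,2): OLD=53705525713333/1099511627776 → NEW=0, ERR=53705525713333/1099511627776
(4,3): OLD=2449844453097819/17592186044416 → NEW=255, ERR=-2036162988228261/17592186044416
(4,4): OLD=19042783897857789/281474976710656 → NEW=0, ERR=19042783897857789/281474976710656
Row 0: #.#.#
Row 1: .#.#.
Row 2: .#..#
Row 3: #.#.#
Row 4: .#.#.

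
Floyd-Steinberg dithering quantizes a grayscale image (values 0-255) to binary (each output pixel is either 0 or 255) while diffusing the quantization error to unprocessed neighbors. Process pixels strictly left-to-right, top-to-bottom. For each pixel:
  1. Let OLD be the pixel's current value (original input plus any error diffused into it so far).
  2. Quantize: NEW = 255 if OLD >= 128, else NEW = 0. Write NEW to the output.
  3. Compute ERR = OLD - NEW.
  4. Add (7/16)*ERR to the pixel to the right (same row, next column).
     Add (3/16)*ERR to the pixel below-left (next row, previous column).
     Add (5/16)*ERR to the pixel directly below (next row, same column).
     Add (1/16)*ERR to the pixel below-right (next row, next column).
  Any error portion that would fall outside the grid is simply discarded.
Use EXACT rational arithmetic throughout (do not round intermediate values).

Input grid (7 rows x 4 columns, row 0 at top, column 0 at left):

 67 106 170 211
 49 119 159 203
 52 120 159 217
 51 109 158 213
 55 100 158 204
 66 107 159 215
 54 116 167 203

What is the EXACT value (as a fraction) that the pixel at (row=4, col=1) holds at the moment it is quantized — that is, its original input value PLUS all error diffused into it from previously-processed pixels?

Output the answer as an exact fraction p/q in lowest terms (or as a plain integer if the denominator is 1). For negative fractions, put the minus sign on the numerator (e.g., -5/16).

Answer: 4005310953989/34359738368

Derivation:
(0,0): OLD=67 → NEW=0, ERR=67
(0,1): OLD=2165/16 → NEW=255, ERR=-1915/16
(0,2): OLD=30115/256 → NEW=0, ERR=30115/256
(0,3): OLD=1075061/4096 → NEW=255, ERR=30581/4096
(1,0): OLD=12159/256 → NEW=0, ERR=12159/256
(1,1): OLD=263417/2048 → NEW=255, ERR=-258823/2048
(1,2): OLD=8807405/65536 → NEW=255, ERR=-7904275/65536
(1,3): OLD=167686923/1048576 → NEW=255, ERR=-99699957/1048576
(2,0): OLD=1413827/32768 → NEW=0, ERR=1413827/32768
(2,1): OLD=83610897/1048576 → NEW=0, ERR=83610897/1048576
(2,2): OLD=273611797/2097152 → NEW=255, ERR=-261161963/2097152
(2,3): OLD=4203241633/33554432 → NEW=0, ERR=4203241633/33554432
(3,0): OLD=1332683027/16777216 → NEW=0, ERR=1332683027/16777216
(3,1): OLD=39733109965/268435456 → NEW=255, ERR=-28717931315/268435456
(3,2): OLD=432717846067/4294967296 → NEW=0, ERR=432717846067/4294967296
(3,3): OLD=19821488412133/68719476736 → NEW=255, ERR=2298021844453/68719476736
(4,0): OLD=256684049495/4294967296 → NEW=0, ERR=256684049495/4294967296
(4,1): OLD=4005310953989/34359738368 → NEW=0, ERR=4005310953989/34359738368
Target (4,1): original=100, with diffused error = 4005310953989/34359738368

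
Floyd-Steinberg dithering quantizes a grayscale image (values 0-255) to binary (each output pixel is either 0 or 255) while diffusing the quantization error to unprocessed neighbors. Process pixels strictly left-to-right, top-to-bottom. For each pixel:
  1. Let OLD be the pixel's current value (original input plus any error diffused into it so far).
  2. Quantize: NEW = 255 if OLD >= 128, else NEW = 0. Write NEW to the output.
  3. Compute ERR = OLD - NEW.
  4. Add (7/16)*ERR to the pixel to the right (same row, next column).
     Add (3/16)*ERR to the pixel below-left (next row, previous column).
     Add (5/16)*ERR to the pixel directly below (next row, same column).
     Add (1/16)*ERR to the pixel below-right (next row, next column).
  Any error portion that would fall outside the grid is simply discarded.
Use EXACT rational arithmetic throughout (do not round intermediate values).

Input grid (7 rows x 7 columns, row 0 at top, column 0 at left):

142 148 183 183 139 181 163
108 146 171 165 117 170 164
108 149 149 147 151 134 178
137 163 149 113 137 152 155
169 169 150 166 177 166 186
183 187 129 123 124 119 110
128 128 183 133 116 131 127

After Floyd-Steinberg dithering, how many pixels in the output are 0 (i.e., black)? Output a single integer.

(0,0): OLD=142 → NEW=255, ERR=-113
(0,1): OLD=1577/16 → NEW=0, ERR=1577/16
(0,2): OLD=57887/256 → NEW=255, ERR=-7393/256
(0,3): OLD=697817/4096 → NEW=255, ERR=-346663/4096
(0,4): OLD=6682863/65536 → NEW=0, ERR=6682863/65536
(0,5): OLD=236572297/1048576 → NEW=255, ERR=-30814583/1048576
(0,6): OLD=2518984127/16777216 → NEW=255, ERR=-1759205953/16777216
(1,0): OLD=23339/256 → NEW=0, ERR=23339/256
(1,1): OLD=418221/2048 → NEW=255, ERR=-104019/2048
(1,2): OLD=8522673/65536 → NEW=255, ERR=-8189007/65536
(1,3): OLD=26528733/262144 → NEW=0, ERR=26528733/262144
(1,4): OLD=3059178359/16777216 → NEW=255, ERR=-1219011721/16777216
(1,5): OLD=15534486951/134217728 → NEW=0, ERR=15534486951/134217728
(1,6): OLD=386616222185/2147483648 → NEW=255, ERR=-160992108055/2147483648
(2,0): OLD=4160447/32768 → NEW=0, ERR=4160447/32768
(2,1): OLD=179248805/1048576 → NEW=255, ERR=-88138075/1048576
(2,2): OLD=1492805167/16777216 → NEW=0, ERR=1492805167/16777216
(2,3): OLD=26322710903/134217728 → NEW=255, ERR=-7902809737/134217728
(2,4): OLD=140188032999/1073741824 → NEW=255, ERR=-133616132121/1073741824
(2,5): OLD=3337328223245/34359738368 → NEW=0, ERR=3337328223245/34359738368
(2,6): OLD=112315292449835/549755813888 → NEW=255, ERR=-27872440091605/549755813888
(3,0): OLD=2699735887/16777216 → NEW=255, ERR=-1578454193/16777216
(3,1): OLD=16131659171/134217728 → NEW=0, ERR=16131659171/134217728
(3,2): OLD=228809390809/1073741824 → NEW=255, ERR=-44994774311/1073741824
(3,3): OLD=251235135615/4294967296 → NEW=0, ERR=251235135615/4294967296
(3,4): OLD=75995998334799/549755813888 → NEW=255, ERR=-64191734206641/549755813888
(3,5): OLD=501310738933981/4398046511104 → NEW=0, ERR=501310738933981/4398046511104
(3,6): OLD=13728610928986947/70368744177664 → NEW=255, ERR=-4215418836317373/70368744177664
(4,0): OLD=348181546305/2147483648 → NEW=255, ERR=-199426783935/2147483648
(4,1): OLD=5229330247757/34359738368 → NEW=255, ERR=-3532403036083/34359738368
(4,2): OLD=60696734943395/549755813888 → NEW=0, ERR=60696734943395/549755813888
(4,3): OLD=915103273008369/4398046511104 → NEW=255, ERR=-206398587323151/4398046511104
(4,4): OLD=5102002617795267/35184372088832 → NEW=255, ERR=-3870012264856893/35184372088832
(4,5): OLD=151961273455195395/1125899906842624 → NEW=255, ERR=-135143202789673725/1125899906842624
(4,6): OLD=2195777745497642245/18014398509481984 → NEW=0, ERR=2195777745497642245/18014398509481984
(5,0): OLD=74053962118455/549755813888 → NEW=255, ERR=-66133770422985/549755813888
(5,1): OLD=515188853724093/4398046511104 → NEW=0, ERR=515188853724093/4398046511104
(5,2): OLD=7020208011067515/35184372088832 → NEW=255, ERR=-1951806871584645/35184372088832
(5,3): OLD=19799403459304711/281474976710656 → NEW=0, ERR=19799403459304711/281474976710656
(5,4): OLD=1710699102935447213/18014398509481984 → NEW=0, ERR=1710699102935447213/18014398509481984
(5,5): OLD=20034369608157063773/144115188075855872 → NEW=255, ERR=-16715003351186183587/144115188075855872
(5,6): OLD=207170487418030502611/2305843009213693952 → NEW=0, ERR=207170487418030502611/2305843009213693952
(6,0): OLD=7907414998993871/70368744177664 → NEW=0, ERR=7907414998993871/70368744177664
(6,1): OLD=220506237523090459/1125899906842624 → NEW=255, ERR=-66598238721778661/1125899906842624
(6,2): OLD=2887639344794233585/18014398509481984 → NEW=255, ERR=-1706032275123672335/18014398509481984
(6,3): OLD=18430497699922233263/144115188075855872 → NEW=0, ERR=18430497699922233263/144115188075855872
(6,4): OLD=53113940200408435133/288230376151711744 → NEW=255, ERR=-20384805718278059587/288230376151711744
(6,5): OLD=3194778506423265250657/36893488147419103232 → NEW=0, ERR=3194778506423265250657/36893488147419103232
(6,6): OLD=109625615596057251732631/590295810358705651712 → NEW=255, ERR=-40899816045412689453929/590295810358705651712
Output grid:
  Row 0: #.##.##  (2 black, running=2)
  Row 1: .##.#.#  (3 black, running=5)
  Row 2: .#.##.#  (3 black, running=8)
  Row 3: #.#.#.#  (3 black, running=11)
  Row 4: ##.###.  (2 black, running=13)
  Row 5: #.#..#.  (4 black, running=17)
  Row 6: .##.#.#  (3 black, running=20)

Answer: 20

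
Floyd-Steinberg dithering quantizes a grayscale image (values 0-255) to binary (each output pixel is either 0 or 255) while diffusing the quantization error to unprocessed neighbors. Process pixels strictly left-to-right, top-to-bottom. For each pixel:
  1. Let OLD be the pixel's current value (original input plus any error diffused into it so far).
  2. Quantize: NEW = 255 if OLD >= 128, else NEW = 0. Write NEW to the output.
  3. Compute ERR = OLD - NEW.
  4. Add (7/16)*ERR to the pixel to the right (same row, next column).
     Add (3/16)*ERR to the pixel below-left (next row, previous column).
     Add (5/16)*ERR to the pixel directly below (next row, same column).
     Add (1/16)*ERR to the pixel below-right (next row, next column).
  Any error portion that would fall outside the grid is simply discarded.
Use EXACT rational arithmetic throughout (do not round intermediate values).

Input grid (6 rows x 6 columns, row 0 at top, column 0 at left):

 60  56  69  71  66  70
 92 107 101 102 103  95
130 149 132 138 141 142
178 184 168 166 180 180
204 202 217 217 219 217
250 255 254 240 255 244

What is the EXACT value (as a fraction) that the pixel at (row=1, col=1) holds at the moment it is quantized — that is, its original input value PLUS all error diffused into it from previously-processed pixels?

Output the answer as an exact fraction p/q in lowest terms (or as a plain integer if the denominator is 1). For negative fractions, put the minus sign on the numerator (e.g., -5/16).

Answer: 108205/512

Derivation:
(0,0): OLD=60 → NEW=0, ERR=60
(0,1): OLD=329/4 → NEW=0, ERR=329/4
(0,2): OLD=6719/64 → NEW=0, ERR=6719/64
(0,3): OLD=119737/1024 → NEW=0, ERR=119737/1024
(0,4): OLD=1919503/16384 → NEW=0, ERR=1919503/16384
(0,5): OLD=31786601/262144 → NEW=0, ERR=31786601/262144
(1,0): OLD=8075/64 → NEW=0, ERR=8075/64
(1,1): OLD=108205/512 → NEW=255, ERR=-22355/512
Target (1,1): original=107, with diffused error = 108205/512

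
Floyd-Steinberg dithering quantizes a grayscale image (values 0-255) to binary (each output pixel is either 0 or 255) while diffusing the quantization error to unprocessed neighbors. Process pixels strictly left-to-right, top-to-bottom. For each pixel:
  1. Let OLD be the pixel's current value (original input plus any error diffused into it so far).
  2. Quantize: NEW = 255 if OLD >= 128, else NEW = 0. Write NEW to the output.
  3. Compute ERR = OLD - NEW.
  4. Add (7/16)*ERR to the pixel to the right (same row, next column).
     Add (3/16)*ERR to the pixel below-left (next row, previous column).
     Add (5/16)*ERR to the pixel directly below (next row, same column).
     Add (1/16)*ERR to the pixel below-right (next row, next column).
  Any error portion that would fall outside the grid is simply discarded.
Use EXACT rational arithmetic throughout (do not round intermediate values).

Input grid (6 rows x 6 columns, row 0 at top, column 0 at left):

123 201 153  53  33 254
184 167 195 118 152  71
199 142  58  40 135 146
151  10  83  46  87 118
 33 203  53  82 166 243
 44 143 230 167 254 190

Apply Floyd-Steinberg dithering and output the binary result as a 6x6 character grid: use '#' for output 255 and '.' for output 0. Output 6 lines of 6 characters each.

Answer: .##..#
##.##.
#....#
#.#.#.
.#..##
..####

Derivation:
(0,0): OLD=123 → NEW=0, ERR=123
(0,1): OLD=4077/16 → NEW=255, ERR=-3/16
(0,2): OLD=39147/256 → NEW=255, ERR=-26133/256
(0,3): OLD=34157/4096 → NEW=0, ERR=34157/4096
(0,4): OLD=2401787/65536 → NEW=0, ERR=2401787/65536
(0,5): OLD=283150813/1048576 → NEW=255, ERR=15763933/1048576
(1,0): OLD=56935/256 → NEW=255, ERR=-8345/256
(1,1): OLD=289233/2048 → NEW=255, ERR=-233007/2048
(1,2): OLD=7528485/65536 → NEW=0, ERR=7528485/65536
(1,3): OLD=44919809/262144 → NEW=255, ERR=-21926911/262144
(1,4): OLD=2184362275/16777216 → NEW=255, ERR=-2093827805/16777216
(1,5): OLD=6278094853/268435456 → NEW=0, ERR=6278094853/268435456
(2,0): OLD=5488011/32768 → NEW=255, ERR=-2867829/32768
(2,1): OLD=91916201/1048576 → NEW=0, ERR=91916201/1048576
(2,2): OLD=1836348219/16777216 → NEW=0, ERR=1836348219/16777216
(2,3): OLD=6110526499/134217728 → NEW=0, ERR=6110526499/134217728
(2,4): OLD=494242859241/4294967296 → NEW=0, ERR=494242859241/4294967296
(2,5): OLD=13458971288303/68719476736 → NEW=255, ERR=-4064495279377/68719476736
(3,0): OLD=2350255579/16777216 → NEW=255, ERR=-1927934501/16777216
(3,1): OLD=291412671/134217728 → NEW=0, ERR=291412671/134217728
(3,2): OLD=141915906733/1073741824 → NEW=255, ERR=-131888258387/1073741824
(3,3): OLD=2398742656647/68719476736 → NEW=0, ERR=2398742656647/68719476736
(3,4): OLD=71461621340839/549755813888 → NEW=255, ERR=-68726111200601/549755813888
(3,5): OLD=457539473024105/8796093022208 → NEW=0, ERR=457539473024105/8796093022208
(4,0): OLD=-5376181643/2147483648 → NEW=0, ERR=-5376181643/2147483648
(4,1): OLD=5922601464433/34359738368 → NEW=255, ERR=-2839131819407/34359738368
(4,2): OLD=-16332540625917/1099511627776 → NEW=0, ERR=-16332540625917/1099511627776
(4,3): OLD=972720640000559/17592186044416 → NEW=0, ERR=972720640000559/17592186044416
(4,4): OLD=45897027780122911/281474976710656 → NEW=255, ERR=-25879091281094369/281474976710656
(4,5): OLD=951239617232519033/4503599627370496 → NEW=255, ERR=-197178287746957447/4503599627370496
(5,0): OLD=15241765821411/549755813888 → NEW=0, ERR=15241765821411/549755813888
(5,1): OLD=2223056007867155/17592186044416 → NEW=0, ERR=2223056007867155/17592186044416
(5,2): OLD=40229279938456449/140737488355328 → NEW=255, ERR=4341220407847809/140737488355328
(5,3): OLD=808877470437269019/4503599627370496 → NEW=255, ERR=-339540434542207461/4503599627370496
(5,4): OLD=1689125020243745595/9007199254740992 → NEW=255, ERR=-607710789715207365/9007199254740992
(5,5): OLD=20327996407941569847/144115188075855872 → NEW=255, ERR=-16421376551401677513/144115188075855872
Row 0: .##..#
Row 1: ##.##.
Row 2: #....#
Row 3: #.#.#.
Row 4: .#..##
Row 5: ..####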